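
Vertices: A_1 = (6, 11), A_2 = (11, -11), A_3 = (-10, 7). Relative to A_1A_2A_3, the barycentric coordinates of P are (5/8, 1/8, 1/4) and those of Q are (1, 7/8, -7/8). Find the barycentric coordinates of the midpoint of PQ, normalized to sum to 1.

(13/16, 1/2, -5/16)

Since both coordinate triples sum to 1, the midpoint's barycentrics are the componentwise average.
(5/8+1)/2 = 13/16; similarly 1/2 and -5/16.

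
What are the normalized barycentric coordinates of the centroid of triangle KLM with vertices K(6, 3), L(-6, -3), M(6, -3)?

(1/3, 1/3, 1/3)

The centroid is the average of the vertices, so each weight is 1/3.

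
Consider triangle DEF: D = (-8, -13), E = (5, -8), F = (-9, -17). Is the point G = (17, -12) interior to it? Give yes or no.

no

Barycentric coordinates of G: (-164/47, 99/47, 112/47).
The three coordinates are negative, positive, positive; a point is interior exactly when all three are positive.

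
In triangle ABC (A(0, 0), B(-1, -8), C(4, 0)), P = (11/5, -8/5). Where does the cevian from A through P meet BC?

Barycentric coordinates of P with respect to ABC: (1/5, 1/5, 3/5).
On side BC the A-coordinate is zero; dropping P's A-weight 1/5 and renormalizing the remaining 1/5 : 3/5 gives weights 1/4, 3/4 on B, C.
Q = (1/4)·(-1, -8) + (3/4)·(4, 0) = (11/4, -2).

(11/4, -2)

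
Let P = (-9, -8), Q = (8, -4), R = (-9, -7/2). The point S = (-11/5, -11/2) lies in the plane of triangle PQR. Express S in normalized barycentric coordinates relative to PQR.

(2/5, 2/5, 1/5)

Signed area of the reference triangle: [PQR] = ½·((-9)·(-4−(-7/2)) + 8·(-7/2−(-8)) + (-9)·(-8−(-4))) = ½·(9/2 + 36 + 36) = 153/4.
[SQR] = ½·((-11/5)·(-4−(-7/2)) + 8·(-7/2−(-11/2)) + (-9)·(-11/2−(-4))) = ½·(11/10 + 16 + 27/2) = 153/10, so the P-coordinate is (153/10)/(153/4) = 2/5.
[PSR] = ½·((-9)·(-11/2−(-7/2)) + (-11/5)·(-7/2−(-8)) + (-9)·(-8−(-11/2))) = ½·(18 − 99/10 + 45/2) = 153/10, so the Q-coordinate is 2/5.
[PQS] = ½·((-9)·(-4−(-11/2)) + 8·(-11/2−(-8)) + (-11/5)·(-8−(-4))) = ½·(-27/2 + 20 + 44/5) = 153/20, so the R-coordinate is 1/5.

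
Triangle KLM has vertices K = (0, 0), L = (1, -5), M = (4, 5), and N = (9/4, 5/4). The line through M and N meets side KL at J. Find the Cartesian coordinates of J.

(1/2, -5/2)

Barycentric coordinates of N with respect to KLM: (1/4, 1/4, 1/2).
On side KL the M-coordinate is zero; dropping N's M-weight 1/2 and renormalizing the remaining 1/4 : 1/4 gives weights 1/2, 1/2 on K, L.
J = (1/2)·(0, 0) + (1/2)·(1, -5) = (1/2, -5/2).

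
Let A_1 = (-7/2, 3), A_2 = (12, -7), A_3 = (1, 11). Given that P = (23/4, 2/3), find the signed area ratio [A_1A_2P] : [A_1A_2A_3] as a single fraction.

1/3

[A_1A_2A_3] = ½·((-7/2)·(-7−11) + 12·(11−3) + 1·(3−(-7))) = ½·(63 + 96 + 10) = 169/2.
[A_1A_2P] = ½·((-7/2)·(-7−(2/3)) + 12·(2/3−3) + (23/4)·(3−(-7))) = ½·(161/6 − 28 + 115/2) = 169/6, so the ratio is (169/6)/(169/2) = 1/3.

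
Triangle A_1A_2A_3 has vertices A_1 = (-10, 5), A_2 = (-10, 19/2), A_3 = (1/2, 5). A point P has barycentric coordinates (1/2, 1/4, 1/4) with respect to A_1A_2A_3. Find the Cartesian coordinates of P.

P = (1/2)·A_1 + (1/4)·A_2 + (1/4)·A_3.
x-coordinate: (1/2)·(-10) + (1/4)·(-10) + (1/4)·(1/2) = -59/8.
y-coordinate: (1/2)·5 + (1/4)·(19/2) + (1/4)·5 = 49/8.

(-59/8, 49/8)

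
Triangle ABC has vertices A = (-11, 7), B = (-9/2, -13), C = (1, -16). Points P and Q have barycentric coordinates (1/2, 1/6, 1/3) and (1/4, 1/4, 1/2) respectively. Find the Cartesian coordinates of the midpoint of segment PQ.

(-223/48, -27/4)

Barycentric coordinates of the midpoint are the average: (3/8, 5/24, 5/12).
Converting: (3/8)·A + (5/24)·B + (5/12)·C = (-223/48, -27/4).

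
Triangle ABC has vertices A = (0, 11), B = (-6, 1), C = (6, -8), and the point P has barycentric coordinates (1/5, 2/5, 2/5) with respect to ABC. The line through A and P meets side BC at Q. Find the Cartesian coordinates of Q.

(0, -7/2)

Line AP meets BC where the A-coordinate vanishes; zeroing P's A-weight and renormalizing leaves B, C-weights 2/5 : 2/5 → (1/2, 1/2).
So Q = (1/2)·B + (1/2)·C = (0, -7/2).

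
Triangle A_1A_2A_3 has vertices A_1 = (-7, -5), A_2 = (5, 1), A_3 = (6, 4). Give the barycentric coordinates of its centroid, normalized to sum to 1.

The centroid is the average of the vertices, so each weight is 1/3.

(1/3, 1/3, 1/3)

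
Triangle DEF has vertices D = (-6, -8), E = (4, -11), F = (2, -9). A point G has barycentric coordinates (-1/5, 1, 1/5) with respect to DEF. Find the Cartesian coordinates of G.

(28/5, -56/5)

G = (-1/5)·D + 1·E + (1/5)·F.
x-coordinate: (-1/5)·(-6) + 1·4 + (1/5)·2 = 28/5.
y-coordinate: (-1/5)·(-8) + 1·(-11) + (1/5)·(-9) = -56/5.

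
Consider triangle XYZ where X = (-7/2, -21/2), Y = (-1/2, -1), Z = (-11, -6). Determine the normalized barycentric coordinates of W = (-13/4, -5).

Signed area of the reference triangle: [XYZ] = ½·((-7/2)·(-1−(-6)) + (-1/2)·(-6−(-21/2)) + (-11)·(-21/2−(-1))) = ½·(-35/2 − 9/4 + 209/2) = 339/8.
[WYZ] = ½·((-13/4)·(-1−(-6)) + (-1/2)·(-6−(-5)) + (-11)·(-5−(-1))) = ½·(-65/4 + 1/2 + 44) = 113/8, so the X-coordinate is (113/8)/(339/8) = 1/3.
[XWZ] = ½·((-7/2)·(-5−(-6)) + (-13/4)·(-6−(-21/2)) + (-11)·(-21/2−(-5))) = ½·(-7/2 − 117/8 + 121/2) = 339/16, so the Y-coordinate is 1/2.
[XYW] = ½·((-7/2)·(-1−(-5)) + (-1/2)·(-5−(-21/2)) + (-13/4)·(-21/2−(-1))) = ½·(-14 − 11/4 + 247/8) = 113/16, so the Z-coordinate is 1/6.
Check: 1/3 + 1/2 + 1/6 = 1.

(1/3, 1/2, 1/6)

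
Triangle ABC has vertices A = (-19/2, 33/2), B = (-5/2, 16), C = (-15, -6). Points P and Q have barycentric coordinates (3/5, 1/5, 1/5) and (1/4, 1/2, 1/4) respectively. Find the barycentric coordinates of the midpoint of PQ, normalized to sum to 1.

Since both coordinate triples sum to 1, the midpoint's barycentrics are the componentwise average.
(3/5+1/4)/2 = 17/40; similarly 7/20 and 9/40.

(17/40, 7/20, 9/40)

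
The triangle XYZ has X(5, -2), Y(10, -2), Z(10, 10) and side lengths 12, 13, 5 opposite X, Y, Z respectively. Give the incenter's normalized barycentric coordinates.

(2/5, 13/30, 1/6)

The incenter has barycentric coordinates proportional to the opposite side lengths: (12 : 13 : 5).
Normalizing by 12+13+5 = 30 gives (2/5, 13/30, 1/6).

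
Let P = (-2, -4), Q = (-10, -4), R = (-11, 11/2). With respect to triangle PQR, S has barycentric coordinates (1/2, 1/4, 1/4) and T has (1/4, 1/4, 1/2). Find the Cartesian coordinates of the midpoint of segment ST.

(-59/8, -7/16)

Barycentric coordinates of the midpoint are the average: (3/8, 1/4, 3/8).
Converting: (3/8)·P + (1/4)·Q + (3/8)·R = (-59/8, -7/16).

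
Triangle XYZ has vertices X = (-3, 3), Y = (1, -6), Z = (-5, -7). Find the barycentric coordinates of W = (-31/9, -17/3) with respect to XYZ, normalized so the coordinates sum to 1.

(1/9, 2/9, 2/3)

Signed area of the reference triangle: [XYZ] = ½·((-3)·(-6−(-7)) + 1·(-7−3) + (-5)·(3−(-6))) = ½·(-3 − 10 − 45) = -29.
[WYZ] = ½·((-31/9)·(-6−(-7)) + 1·(-7−(-17/3)) + (-5)·(-17/3−(-6))) = ½·(-31/9 − 4/3 − 5/3) = -29/9, so the X-coordinate is (-29/9)/(-29) = 1/9.
[XWZ] = ½·((-3)·(-17/3−(-7)) + (-31/9)·(-7−3) + (-5)·(3−(-17/3))) = ½·(-4 + 310/9 − 130/3) = -58/9, so the Y-coordinate is 2/9.
[XYW] = ½·((-3)·(-6−(-17/3)) + 1·(-17/3−3) + (-31/9)·(3−(-6))) = ½·(1 − 26/3 − 31) = -58/3, so the Z-coordinate is 2/3.
Check: 1/9 + 2/9 + 2/3 = 1.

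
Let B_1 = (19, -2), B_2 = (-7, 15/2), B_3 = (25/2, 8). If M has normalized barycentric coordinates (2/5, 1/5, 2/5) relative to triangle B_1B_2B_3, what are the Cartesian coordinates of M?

(56/5, 39/10)

M = (2/5)·B_1 + (1/5)·B_2 + (2/5)·B_3.
x-coordinate: (2/5)·19 + (1/5)·(-7) + (2/5)·(25/2) = 56/5.
y-coordinate: (2/5)·(-2) + (1/5)·(15/2) + (2/5)·8 = 39/10.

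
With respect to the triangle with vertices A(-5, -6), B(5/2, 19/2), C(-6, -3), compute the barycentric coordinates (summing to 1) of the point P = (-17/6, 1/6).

Signed area of the reference triangle: [ABC] = ½·((-5)·(19/2−(-3)) + (5/2)·(-3−(-6)) + (-6)·(-6−(19/2))) = ½·(-125/2 + 15/2 + 93) = 19.
[PBC] = ½·((-17/6)·(19/2−(-3)) + (5/2)·(-3−(1/6)) + (-6)·(1/6−(19/2))) = ½·(-425/12 − 95/12 + 56) = 19/3, so the A-coordinate is (19/3)/19 = 1/3.
[APC] = ½·((-5)·(1/6−(-3)) + (-17/6)·(-3−(-6)) + (-6)·(-6−(1/6))) = ½·(-95/6 − 17/2 + 37) = 19/3, so the B-coordinate is 1/3.
[ABP] = ½·((-5)·(19/2−(1/6)) + (5/2)·(1/6−(-6)) + (-17/6)·(-6−(19/2))) = ½·(-140/3 + 185/12 + 527/12) = 19/3, so the C-coordinate is 1/3.
Check: 1/3 + 1/3 + 1/3 = 1.

(1/3, 1/3, 1/3)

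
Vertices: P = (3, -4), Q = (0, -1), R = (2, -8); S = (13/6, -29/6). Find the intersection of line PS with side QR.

(4/3, -17/3)

Barycentric coordinates of S with respect to PQR: (1/2, 1/6, 1/3).
On side QR the P-coordinate is zero; dropping S's P-weight 1/2 and renormalizing the remaining 1/6 : 1/3 gives weights 1/3, 2/3 on Q, R.
T = (1/3)·(0, -1) + (2/3)·(2, -8) = (4/3, -17/3).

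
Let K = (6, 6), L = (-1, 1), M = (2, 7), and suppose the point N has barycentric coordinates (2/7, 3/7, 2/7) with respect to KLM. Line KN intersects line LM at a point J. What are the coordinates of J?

(1/5, 17/5)

Line KN meets LM where the K-coordinate vanishes; zeroing N's K-weight and renormalizing leaves L, M-weights 3/7 : 2/7 → (3/5, 2/5).
So J = (3/5)·L + (2/5)·M = (1/5, 17/5).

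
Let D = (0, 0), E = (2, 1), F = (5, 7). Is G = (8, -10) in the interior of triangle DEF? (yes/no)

no

Barycentric coordinates of G: (-23/3, 106/9, -28/9).
The three coordinates are negative, positive, negative; a point is interior exactly when all three are positive.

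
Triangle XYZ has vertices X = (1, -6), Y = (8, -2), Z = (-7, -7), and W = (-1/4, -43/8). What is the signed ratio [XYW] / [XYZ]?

3/8

[XYZ] = ½·(1·(-2−(-7)) + 8·(-7−(-6)) + (-7)·(-6−(-2))) = ½·(5 − 8 + 28) = 25/2.
[XYW] = ½·(1·(-2−(-43/8)) + 8·(-43/8−(-6)) + (-1/4)·(-6−(-2))) = ½·(27/8 + 5 + 1) = 75/16, so the ratio is (75/16)/(25/2) = 3/8.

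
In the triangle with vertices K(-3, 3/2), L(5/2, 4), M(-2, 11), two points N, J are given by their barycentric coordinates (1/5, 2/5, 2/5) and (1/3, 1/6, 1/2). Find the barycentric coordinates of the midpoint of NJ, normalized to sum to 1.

Since both coordinate triples sum to 1, the midpoint's barycentrics are the componentwise average.
(1/5+1/3)/2 = 4/15; similarly 17/60 and 9/20.

(4/15, 17/60, 9/20)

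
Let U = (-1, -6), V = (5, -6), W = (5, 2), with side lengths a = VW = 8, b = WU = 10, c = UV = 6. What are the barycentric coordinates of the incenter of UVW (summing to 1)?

(1/3, 5/12, 1/4)

The incenter has barycentric coordinates proportional to the opposite side lengths: (8 : 10 : 6).
Normalizing by 8+10+6 = 24 gives (1/3, 5/12, 1/4).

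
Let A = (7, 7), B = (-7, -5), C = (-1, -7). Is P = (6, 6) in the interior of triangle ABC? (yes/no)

yes

Barycentric coordinates of P: (23/25, 3/50, 1/50).
The three coordinates are positive, positive, positive; a point is interior exactly when all three are positive.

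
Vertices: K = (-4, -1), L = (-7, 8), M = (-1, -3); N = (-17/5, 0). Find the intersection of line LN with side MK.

Barycentric coordinates of N with respect to KLM: (2/5, 1/5, 2/5).
On side MK the L-coordinate is zero; dropping N's L-weight 1/5 and renormalizing the remaining 2/5 : 2/5 gives weights 1/2, 1/2 on M, K.
J = (1/2)·(-1, -3) + (1/2)·(-4, -1) = (-5/2, -2).

(-5/2, -2)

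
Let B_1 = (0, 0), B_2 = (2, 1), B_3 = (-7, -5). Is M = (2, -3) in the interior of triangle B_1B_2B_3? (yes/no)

no

Barycentric coordinates of M: (-12, 31/3, 8/3).
The three coordinates are negative, positive, positive; a point is interior exactly when all three are positive.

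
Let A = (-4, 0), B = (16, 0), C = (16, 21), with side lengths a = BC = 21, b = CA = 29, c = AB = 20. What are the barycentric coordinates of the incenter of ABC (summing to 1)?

The incenter has barycentric coordinates proportional to the opposite side lengths: (21 : 29 : 20).
Normalizing by 21+29+20 = 70 gives (3/10, 29/70, 2/7).

(3/10, 29/70, 2/7)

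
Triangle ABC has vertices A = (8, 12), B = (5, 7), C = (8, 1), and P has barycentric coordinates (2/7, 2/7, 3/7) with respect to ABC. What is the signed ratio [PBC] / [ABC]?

2/7

The signed ratio [PBC]/[ABC] equals the barycentric coordinate of P at vertex A, which is 2/7.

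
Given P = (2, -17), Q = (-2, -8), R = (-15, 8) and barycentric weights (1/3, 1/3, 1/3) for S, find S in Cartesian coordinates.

(-5, -17/3)

S = (1/3)·P + (1/3)·Q + (1/3)·R.
x-coordinate: (1/3)·2 + (1/3)·(-2) + (1/3)·(-15) = -5.
y-coordinate: (1/3)·(-17) + (1/3)·(-8) + (1/3)·8 = -17/3.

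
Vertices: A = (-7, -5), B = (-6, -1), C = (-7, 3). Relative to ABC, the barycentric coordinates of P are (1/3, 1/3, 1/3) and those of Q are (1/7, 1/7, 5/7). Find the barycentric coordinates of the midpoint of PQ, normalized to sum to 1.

Since both coordinate triples sum to 1, the midpoint's barycentrics are the componentwise average.
(1/3+1/7)/2 = 5/21; similarly 5/21 and 11/21.

(5/21, 5/21, 11/21)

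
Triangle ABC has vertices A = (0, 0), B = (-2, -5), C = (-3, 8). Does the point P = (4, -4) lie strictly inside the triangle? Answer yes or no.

no

Barycentric coordinates of P: (79/31, -20/31, -28/31).
The three coordinates are positive, negative, negative; a point is interior exactly when all three are positive.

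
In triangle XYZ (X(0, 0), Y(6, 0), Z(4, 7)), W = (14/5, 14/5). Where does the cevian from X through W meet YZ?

(14/3, 14/3)

Barycentric coordinates of W with respect to XYZ: (2/5, 1/5, 2/5).
On side YZ the X-coordinate is zero; dropping W's X-weight 2/5 and renormalizing the remaining 1/5 : 2/5 gives weights 1/3, 2/3 on Y, Z.
V = (1/3)·(6, 0) + (2/3)·(4, 7) = (14/3, 14/3).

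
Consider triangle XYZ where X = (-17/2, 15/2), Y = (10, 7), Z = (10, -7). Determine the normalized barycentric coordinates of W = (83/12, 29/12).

Signed area of the reference triangle: [XYZ] = ½·((-17/2)·(7−(-7)) + 10·(-7−(15/2)) + 10·(15/2−7)) = ½·(-119 − 145 + 5) = -259/2.
[WYZ] = ½·((83/12)·(7−(-7)) + 10·(-7−(29/12)) + 10·(29/12−7)) = ½·(581/6 − 565/6 − 275/6) = -259/12, so the X-coordinate is (-259/12)/(-259/2) = 1/6.
[XWZ] = ½·((-17/2)·(29/12−(-7)) + (83/12)·(-7−(15/2)) + 10·(15/2−(29/12))) = ½·(-1921/24 − 2407/24 + 305/6) = -259/4, so the Y-coordinate is 1/2.
[XYW] = ½·((-17/2)·(7−(29/12)) + 10·(29/12−(15/2)) + (83/12)·(15/2−7)) = ½·(-935/24 − 305/6 + 83/24) = -259/6, so the Z-coordinate is 1/3.
Check: 1/6 + 1/2 + 1/3 = 1.

(1/6, 1/2, 1/3)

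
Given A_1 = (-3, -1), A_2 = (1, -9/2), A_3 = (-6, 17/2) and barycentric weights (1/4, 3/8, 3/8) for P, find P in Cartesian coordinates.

(-21/8, 5/4)

P = (1/4)·A_1 + (3/8)·A_2 + (3/8)·A_3.
x-coordinate: (1/4)·(-3) + (3/8)·1 + (3/8)·(-6) = -21/8.
y-coordinate: (1/4)·(-1) + (3/8)·(-9/2) + (3/8)·(17/2) = 5/4.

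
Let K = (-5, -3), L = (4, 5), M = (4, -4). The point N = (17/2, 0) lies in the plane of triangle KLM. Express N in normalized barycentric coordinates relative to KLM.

(-1/2, 1/2, 1)

Signed area of the reference triangle: [KLM] = ½·((-5)·(5−(-4)) + 4·(-4−(-3)) + 4·(-3−5)) = ½·(-45 − 4 − 32) = -81/2.
[NLM] = ½·((17/2)·(5−(-4)) + 4·(-4−0) + 4·(0−5)) = ½·(153/2 − 16 − 20) = 81/4, so the K-coordinate is (81/4)/(-81/2) = -1/2.
[KNM] = ½·((-5)·(0−(-4)) + (17/2)·(-4−(-3)) + 4·(-3−0)) = ½·(-20 − 17/2 − 12) = -81/4, so the L-coordinate is 1/2.
[KLN] = ½·((-5)·(5−0) + 4·(0−(-3)) + (17/2)·(-3−5)) = ½·(-25 + 12 − 68) = -81/2, so the M-coordinate is 1.
Check: -1/2 + 1/2 + 1 = 1.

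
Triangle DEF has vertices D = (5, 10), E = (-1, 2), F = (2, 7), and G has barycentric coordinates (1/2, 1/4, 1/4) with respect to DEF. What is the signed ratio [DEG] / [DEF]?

The signed ratio [DEG]/[DEF] equals the barycentric coordinate of G at vertex F, which is 1/4.

1/4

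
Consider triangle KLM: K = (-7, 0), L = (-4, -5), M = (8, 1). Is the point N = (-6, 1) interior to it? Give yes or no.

no

Barycentric coordinates of N: (14/13, -7/39, 4/39).
The three coordinates are positive, negative, positive; a point is interior exactly when all three are positive.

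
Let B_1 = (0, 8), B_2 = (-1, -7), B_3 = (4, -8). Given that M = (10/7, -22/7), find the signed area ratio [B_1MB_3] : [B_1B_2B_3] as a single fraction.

[B_1B_2B_3] = ½·(0·(-7−(-8)) + (-1)·(-8−8) + 4·(8−(-7))) = ½·(0 + 16 + 60) = 38.
[B_1MB_3] = ½·(0·(-22/7−(-8)) + (10/7)·(-8−8) + 4·(8−(-22/7))) = ½·(0 − 160/7 + 312/7) = 76/7, so the ratio is (76/7)/38 = 2/7.

2/7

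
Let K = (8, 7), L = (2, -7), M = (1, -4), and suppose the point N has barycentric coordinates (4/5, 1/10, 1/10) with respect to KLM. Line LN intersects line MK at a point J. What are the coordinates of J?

(65/9, 52/9)

Line LN meets MK where the L-coordinate vanishes; zeroing N's L-weight and renormalizing leaves M, K-weights 1/10 : 4/5 → (1/9, 8/9).
So J = (1/9)·M + (8/9)·K = (65/9, 52/9).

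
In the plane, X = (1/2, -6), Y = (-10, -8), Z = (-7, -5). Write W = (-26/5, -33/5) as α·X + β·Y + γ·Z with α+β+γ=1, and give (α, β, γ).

(2/5, 2/5, 1/5)

Signed area of the reference triangle: [XYZ] = ½·((1/2)·(-8−(-5)) + (-10)·(-5−(-6)) + (-7)·(-6−(-8))) = ½·(-3/2 − 10 − 14) = -51/4.
[WYZ] = ½·((-26/5)·(-8−(-5)) + (-10)·(-5−(-33/5)) + (-7)·(-33/5−(-8))) = ½·(78/5 − 16 − 49/5) = -51/10, so the X-coordinate is (-51/10)/(-51/4) = 2/5.
[XWZ] = ½·((1/2)·(-33/5−(-5)) + (-26/5)·(-5−(-6)) + (-7)·(-6−(-33/5))) = ½·(-4/5 − 26/5 − 21/5) = -51/10, so the Y-coordinate is 2/5.
[XYW] = ½·((1/2)·(-8−(-33/5)) + (-10)·(-33/5−(-6)) + (-26/5)·(-6−(-8))) = ½·(-7/10 + 6 − 52/5) = -51/20, so the Z-coordinate is 1/5.
Check: 2/5 + 2/5 + 1/5 = 1.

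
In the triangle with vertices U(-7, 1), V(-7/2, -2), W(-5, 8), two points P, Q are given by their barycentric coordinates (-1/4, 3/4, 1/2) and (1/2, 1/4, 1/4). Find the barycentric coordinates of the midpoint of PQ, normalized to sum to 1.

(1/8, 1/2, 3/8)

Since both coordinate triples sum to 1, the midpoint's barycentrics are the componentwise average.
(-1/4+1/2)/2 = 1/8; similarly 1/2 and 3/8.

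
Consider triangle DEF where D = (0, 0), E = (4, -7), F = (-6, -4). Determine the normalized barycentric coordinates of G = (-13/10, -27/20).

Signed area of the reference triangle: [DEF] = ½·(0·(-7−(-4)) + 4·(-4−0) + (-6)·(0−(-7))) = ½·(0 − 16 − 42) = -29.
[GEF] = ½·((-13/10)·(-7−(-4)) + 4·(-4−(-27/20)) + (-6)·(-27/20−(-7))) = ½·(39/10 − 53/5 − 339/10) = -203/10, so the D-coordinate is (-203/10)/(-29) = 7/10.
[DGF] = ½·(0·(-27/20−(-4)) + (-13/10)·(-4−0) + (-6)·(0−(-27/20))) = ½·(0 + 26/5 − 81/10) = -29/20, so the E-coordinate is 1/20.
[DEG] = ½·(0·(-7−(-27/20)) + 4·(-27/20−0) + (-13/10)·(0−(-7))) = ½·(0 − 27/5 − 91/10) = -29/4, so the F-coordinate is 1/4.
Check: 7/10 + 1/20 + 1/4 = 1.

(7/10, 1/20, 1/4)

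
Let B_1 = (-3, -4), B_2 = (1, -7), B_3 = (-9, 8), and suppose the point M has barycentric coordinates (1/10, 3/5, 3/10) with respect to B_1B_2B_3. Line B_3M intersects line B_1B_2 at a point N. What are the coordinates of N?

Line B_3M meets B_1B_2 where the B_3-coordinate vanishes; zeroing M's B_3-weight and renormalizing leaves B_1, B_2-weights 1/10 : 3/5 → (1/7, 6/7).
So N = (1/7)·B_1 + (6/7)·B_2 = (3/7, -46/7).

(3/7, -46/7)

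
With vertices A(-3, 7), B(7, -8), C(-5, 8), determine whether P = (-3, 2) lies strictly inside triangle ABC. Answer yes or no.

Barycentric coordinates of P: (-2, 1/2, 5/2).
The three coordinates are negative, positive, positive; a point is interior exactly when all three are positive.

no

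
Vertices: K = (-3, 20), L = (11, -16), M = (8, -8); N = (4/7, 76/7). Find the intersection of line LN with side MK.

Barycentric coordinates of N with respect to KLM: (5/7, 1/7, 1/7).
On side MK the L-coordinate is zero; dropping N's L-weight 1/7 and renormalizing the remaining 1/7 : 5/7 gives weights 1/6, 5/6 on M, K.
J = (1/6)·(8, -8) + (5/6)·(-3, 20) = (-7/6, 46/3).

(-7/6, 46/3)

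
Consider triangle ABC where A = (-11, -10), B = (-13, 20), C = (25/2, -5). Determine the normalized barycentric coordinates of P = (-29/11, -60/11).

(6/11, 1/11, 4/11)

Signed area of the reference triangle: [ABC] = ½·((-11)·(20−(-5)) + (-13)·(-5−(-10)) + (25/2)·(-10−20)) = ½·(-275 − 65 − 375) = -715/2.
[PBC] = ½·((-29/11)·(20−(-5)) + (-13)·(-5−(-60/11)) + (25/2)·(-60/11−20)) = ½·(-725/11 − 65/11 − 3500/11) = -195, so the A-coordinate is (-195)/(-715/2) = 6/11.
[APC] = ½·((-11)·(-60/11−(-5)) + (-29/11)·(-5−(-10)) + (25/2)·(-10−(-60/11))) = ½·(5 − 145/11 − 625/11) = -65/2, so the B-coordinate is 1/11.
[ABP] = ½·((-11)·(20−(-60/11)) + (-13)·(-60/11−(-10)) + (-29/11)·(-10−20)) = ½·(-280 − 650/11 + 870/11) = -130, so the C-coordinate is 4/11.
Check: 6/11 + 1/11 + 4/11 = 1.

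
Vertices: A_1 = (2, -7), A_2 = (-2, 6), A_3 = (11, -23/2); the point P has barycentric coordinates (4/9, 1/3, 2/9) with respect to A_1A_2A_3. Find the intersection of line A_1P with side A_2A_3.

Line A_1P meets A_2A_3 where the A_1-coordinate vanishes; zeroing P's A_1-weight and renormalizing leaves A_2, A_3-weights 1/3 : 2/9 → (3/5, 2/5).
So Q = (3/5)·A_2 + (2/5)·A_3 = (16/5, -1).

(16/5, -1)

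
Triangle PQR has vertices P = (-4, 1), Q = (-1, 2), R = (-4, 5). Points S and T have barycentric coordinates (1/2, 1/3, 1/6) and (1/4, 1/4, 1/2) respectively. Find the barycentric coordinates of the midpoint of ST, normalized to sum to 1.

Since both coordinate triples sum to 1, the midpoint's barycentrics are the componentwise average.
(1/2+1/4)/2 = 3/8; similarly 7/24 and 1/3.

(3/8, 7/24, 1/3)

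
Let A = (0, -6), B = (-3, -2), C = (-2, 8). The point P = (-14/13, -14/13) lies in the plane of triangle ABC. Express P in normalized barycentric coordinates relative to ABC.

Signed area of the reference triangle: [ABC] = ½·(0·(-2−8) + (-3)·(8−(-6)) + (-2)·(-6−(-2))) = ½·(0 − 42 + 8) = -17.
[PBC] = ½·((-14/13)·(-2−8) + (-3)·(8−(-14/13)) + (-2)·(-14/13−(-2))) = ½·(140/13 − 354/13 − 24/13) = -119/13, so the A-coordinate is (-119/13)/(-17) = 7/13.
[APC] = ½·(0·(-14/13−8) + (-14/13)·(8−(-6)) + (-2)·(-6−(-14/13))) = ½·(0 − 196/13 + 128/13) = -34/13, so the B-coordinate is 2/13.
[ABP] = ½·(0·(-2−(-14/13)) + (-3)·(-14/13−(-6)) + (-14/13)·(-6−(-2))) = ½·(0 − 192/13 + 56/13) = -68/13, so the C-coordinate is 4/13.
Check: 7/13 + 2/13 + 4/13 = 1.

(7/13, 2/13, 4/13)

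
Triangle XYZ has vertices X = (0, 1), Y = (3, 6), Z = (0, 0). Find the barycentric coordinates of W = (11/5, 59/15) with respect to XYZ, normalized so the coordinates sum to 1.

(-7/15, 11/15, 11/15)

Signed area of the reference triangle: [XYZ] = ½·(0·(6−0) + 3·(0−1) + 0·(1−6)) = ½·(0 − 3 + 0) = -3/2.
[WYZ] = ½·((11/5)·(6−0) + 3·(0−(59/15)) + 0·(59/15−6)) = ½·(66/5 − 59/5 + 0) = 7/10, so the X-coordinate is (7/10)/(-3/2) = -7/15.
[XWZ] = ½·(0·(59/15−0) + (11/5)·(0−1) + 0·(1−(59/15))) = ½·(0 − 11/5 + 0) = -11/10, so the Y-coordinate is 11/15.
[XYW] = ½·(0·(6−(59/15)) + 3·(59/15−1) + (11/5)·(1−6)) = ½·(0 + 44/5 − 11) = -11/10, so the Z-coordinate is 11/15.
Check: -7/15 + 11/15 + 11/15 = 1.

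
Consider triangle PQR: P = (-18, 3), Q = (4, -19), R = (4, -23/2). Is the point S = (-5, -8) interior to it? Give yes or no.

Barycentric coordinates of S: (9/22, 107/330, 4/15).
The three coordinates are positive, positive, positive; a point is interior exactly when all three are positive.

yes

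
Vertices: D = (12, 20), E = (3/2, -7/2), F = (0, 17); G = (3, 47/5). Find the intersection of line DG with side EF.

Barycentric coordinates of G with respect to DEF: (1/5, 2/5, 2/5).
On side EF the D-coordinate is zero; dropping G's D-weight 1/5 and renormalizing the remaining 2/5 : 2/5 gives weights 1/2, 1/2 on E, F.
H = (1/2)·(3/2, -7/2) + (1/2)·(0, 17) = (3/4, 27/4).

(3/4, 27/4)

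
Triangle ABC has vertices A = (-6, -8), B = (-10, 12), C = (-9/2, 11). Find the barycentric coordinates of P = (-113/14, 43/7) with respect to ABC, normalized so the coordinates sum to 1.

(2/7, 4/7, 1/7)

Signed area of the reference triangle: [ABC] = ½·((-6)·(12−11) + (-10)·(11−(-8)) + (-9/2)·(-8−12)) = ½·(-6 − 190 + 90) = -53.
[PBC] = ½·((-113/14)·(12−11) + (-10)·(11−(43/7)) + (-9/2)·(43/7−12)) = ½·(-113/14 − 340/7 + 369/14) = -106/7, so the A-coordinate is (-106/7)/(-53) = 2/7.
[APC] = ½·((-6)·(43/7−11) + (-113/14)·(11−(-8)) + (-9/2)·(-8−(43/7))) = ½·(204/7 − 2147/14 + 891/14) = -212/7, so the B-coordinate is 4/7.
[ABP] = ½·((-6)·(12−(43/7)) + (-10)·(43/7−(-8)) + (-113/14)·(-8−12)) = ½·(-246/7 − 990/7 + 1130/7) = -53/7, so the C-coordinate is 1/7.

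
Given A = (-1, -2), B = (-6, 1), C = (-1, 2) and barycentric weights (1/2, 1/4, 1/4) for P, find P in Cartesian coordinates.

P = (1/2)·A + (1/4)·B + (1/4)·C.
x-coordinate: (1/2)·(-1) + (1/4)·(-6) + (1/4)·(-1) = -9/4.
y-coordinate: (1/2)·(-2) + (1/4)·1 + (1/4)·2 = -1/4.

(-9/4, -1/4)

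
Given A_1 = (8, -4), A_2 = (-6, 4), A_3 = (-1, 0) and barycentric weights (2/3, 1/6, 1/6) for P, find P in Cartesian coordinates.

(25/6, -2)

P = (2/3)·A_1 + (1/6)·A_2 + (1/6)·A_3.
x-coordinate: (2/3)·8 + (1/6)·(-6) + (1/6)·(-1) = 25/6.
y-coordinate: (2/3)·(-4) + (1/6)·4 + (1/6)·0 = -2.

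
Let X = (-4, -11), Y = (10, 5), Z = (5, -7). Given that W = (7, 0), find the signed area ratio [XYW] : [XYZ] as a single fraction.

1/4

[XYZ] = ½·((-4)·(5−(-7)) + 10·(-7−(-11)) + 5·(-11−5)) = ½·(-48 + 40 − 80) = -44.
[XYW] = ½·((-4)·(5−0) + 10·(0−(-11)) + 7·(-11−5)) = ½·(-20 + 110 − 112) = -11, so the ratio is (-11)/(-44) = 1/4.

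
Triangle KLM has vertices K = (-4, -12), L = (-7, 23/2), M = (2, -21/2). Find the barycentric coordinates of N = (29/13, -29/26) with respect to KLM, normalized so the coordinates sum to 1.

(-8/13, 5/13, 16/13)

Signed area of the reference triangle: [KLM] = ½·((-4)·(23/2−(-21/2)) + (-7)·(-21/2−(-12)) + 2·(-12−(23/2))) = ½·(-88 − 21/2 − 47) = -291/4.
[NLM] = ½·((29/13)·(23/2−(-21/2)) + (-7)·(-21/2−(-29/26)) + 2·(-29/26−(23/2))) = ½·(638/13 + 854/13 − 328/13) = 582/13, so the K-coordinate is (582/13)/(-291/4) = -8/13.
[KNM] = ½·((-4)·(-29/26−(-21/2)) + (29/13)·(-21/2−(-12)) + 2·(-12−(-29/26))) = ½·(-488/13 + 87/26 − 283/13) = -1455/52, so the L-coordinate is 5/13.
[KLN] = ½·((-4)·(23/2−(-29/26)) + (-7)·(-29/26−(-12)) + (29/13)·(-12−(23/2))) = ½·(-656/13 − 1981/26 − 1363/26) = -1164/13, so the M-coordinate is 16/13.
Check: -8/13 + 5/13 + 16/13 = 1.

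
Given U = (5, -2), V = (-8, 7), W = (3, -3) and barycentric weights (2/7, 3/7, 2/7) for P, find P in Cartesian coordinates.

(-8/7, 11/7)

P = (2/7)·U + (3/7)·V + (2/7)·W.
x-coordinate: (2/7)·5 + (3/7)·(-8) + (2/7)·3 = -8/7.
y-coordinate: (2/7)·(-2) + (3/7)·7 + (2/7)·(-3) = 11/7.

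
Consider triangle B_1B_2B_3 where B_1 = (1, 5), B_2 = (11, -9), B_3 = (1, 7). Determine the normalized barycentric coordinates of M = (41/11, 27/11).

Signed area of the reference triangle: [B_1B_2B_3] = ½·(1·(-9−7) + 11·(7−5) + 1·(5−(-9))) = ½·(-16 + 22 + 14) = 10.
[MB_2B_3] = ½·((41/11)·(-9−7) + 11·(7−(27/11)) + 1·(27/11−(-9))) = ½·(-656/11 + 50 + 126/11) = 10/11, so the B_1-coordinate is (10/11)/10 = 1/11.
[B_1MB_3] = ½·(1·(27/11−7) + (41/11)·(7−5) + 1·(5−(27/11))) = ½·(-50/11 + 82/11 + 28/11) = 30/11, so the B_2-coordinate is 3/11.
[B_1B_2M] = ½·(1·(-9−(27/11)) + 11·(27/11−5) + (41/11)·(5−(-9))) = ½·(-126/11 − 28 + 574/11) = 70/11, so the B_3-coordinate is 7/11.
Check: 1/11 + 3/11 + 7/11 = 1.

(1/11, 3/11, 7/11)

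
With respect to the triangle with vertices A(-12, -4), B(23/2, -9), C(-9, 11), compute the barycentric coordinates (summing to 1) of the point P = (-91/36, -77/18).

Signed area of the reference triangle: [ABC] = ½·((-12)·(-9−11) + (23/2)·(11−(-4)) + (-9)·(-4−(-9))) = ½·(240 + 345/2 − 45) = 735/4.
[PBC] = ½·((-91/36)·(-9−11) + (23/2)·(11−(-77/18)) + (-9)·(-77/18−(-9))) = ½·(455/9 + 6325/36 − 85/2) = 735/8, so the A-coordinate is (735/8)/(735/4) = 1/2.
[APC] = ½·((-12)·(-77/18−11) + (-91/36)·(11−(-4)) + (-9)·(-4−(-77/18))) = ½·(550/3 − 455/12 − 5/2) = 1715/24, so the B-coordinate is 7/18.
[ABP] = ½·((-12)·(-9−(-77/18)) + (23/2)·(-77/18−(-4)) + (-91/36)·(-4−(-9))) = ½·(170/3 − 115/36 − 455/36) = 245/12, so the C-coordinate is 1/9.
Check: 1/2 + 7/18 + 1/9 = 1.

(1/2, 7/18, 1/9)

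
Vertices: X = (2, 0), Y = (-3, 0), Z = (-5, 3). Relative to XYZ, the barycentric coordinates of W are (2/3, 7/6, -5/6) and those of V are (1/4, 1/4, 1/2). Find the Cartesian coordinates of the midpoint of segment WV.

Barycentric coordinates of the midpoint are the average: (11/24, 17/24, -1/6).
Converting: (11/24)·X + (17/24)·Y + (-1/6)·Z = (-3/8, -1/2).

(-3/8, -1/2)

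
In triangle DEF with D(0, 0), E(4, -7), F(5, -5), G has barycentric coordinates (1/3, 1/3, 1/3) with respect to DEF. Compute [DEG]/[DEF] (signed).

1/3

The signed ratio [DEG]/[DEF] equals the barycentric coordinate of G at vertex F, which is 1/3.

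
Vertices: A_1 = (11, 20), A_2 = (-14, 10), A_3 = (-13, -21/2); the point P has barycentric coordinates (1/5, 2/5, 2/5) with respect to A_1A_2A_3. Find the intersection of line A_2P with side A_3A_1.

Line A_2P meets A_3A_1 where the A_2-coordinate vanishes; zeroing P's A_2-weight and renormalizing leaves A_3, A_1-weights 2/5 : 1/5 → (2/3, 1/3).
So Q = (2/3)·A_3 + (1/3)·A_1 = (-5, -1/3).

(-5, -1/3)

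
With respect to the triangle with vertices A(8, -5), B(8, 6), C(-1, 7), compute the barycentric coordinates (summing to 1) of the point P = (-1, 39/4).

(-1/4, 1/4, 1)

Signed area of the reference triangle: [ABC] = ½·(8·(6−7) + 8·(7−(-5)) + (-1)·(-5−6)) = ½·(-8 + 96 + 11) = 99/2.
[PBC] = ½·((-1)·(6−7) + 8·(7−(39/4)) + (-1)·(39/4−6)) = ½·(1 − 22 − 15/4) = -99/8, so the A-coordinate is (-99/8)/(99/2) = -1/4.
[APC] = ½·(8·(39/4−7) + (-1)·(7−(-5)) + (-1)·(-5−(39/4))) = ½·(22 − 12 + 59/4) = 99/8, so the B-coordinate is 1/4.
[ABP] = ½·(8·(6−(39/4)) + 8·(39/4−(-5)) + (-1)·(-5−6)) = ½·(-30 + 118 + 11) = 99/2, so the C-coordinate is 1.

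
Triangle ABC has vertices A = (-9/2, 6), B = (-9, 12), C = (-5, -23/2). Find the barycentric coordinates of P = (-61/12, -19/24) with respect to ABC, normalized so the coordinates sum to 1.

(1/2, 1/12, 5/12)

Signed area of the reference triangle: [ABC] = ½·((-9/2)·(12−(-23/2)) + (-9)·(-23/2−6) + (-5)·(6−12)) = ½·(-423/4 + 315/2 + 30) = 327/8.
[PBC] = ½·((-61/12)·(12−(-23/2)) + (-9)·(-23/2−(-19/24)) + (-5)·(-19/24−12)) = ½·(-2867/24 + 771/8 + 1535/24) = 327/16, so the A-coordinate is (327/16)/(327/8) = 1/2.
[APC] = ½·((-9/2)·(-19/24−(-23/2)) + (-61/12)·(-23/2−6) + (-5)·(6−(-19/24))) = ½·(-771/16 + 2135/24 − 815/24) = 109/32, so the B-coordinate is 1/12.
[ABP] = ½·((-9/2)·(12−(-19/24)) + (-9)·(-19/24−6) + (-61/12)·(6−12)) = ½·(-921/16 + 489/8 + 61/2) = 545/32, so the C-coordinate is 5/12.
Check: 1/2 + 1/12 + 5/12 = 1.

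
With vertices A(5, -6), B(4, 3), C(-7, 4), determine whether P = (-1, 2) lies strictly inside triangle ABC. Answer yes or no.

Barycentric coordinates of P: (8/49, 18/49, 23/49).
The three coordinates are positive, positive, positive; a point is interior exactly when all three are positive.

yes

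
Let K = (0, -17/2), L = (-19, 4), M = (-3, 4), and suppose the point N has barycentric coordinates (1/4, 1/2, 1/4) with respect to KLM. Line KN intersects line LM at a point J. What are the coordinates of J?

(-41/3, 4)

Line KN meets LM where the K-coordinate vanishes; zeroing N's K-weight and renormalizing leaves L, M-weights 1/2 : 1/4 → (2/3, 1/3).
So J = (2/3)·L + (1/3)·M = (-41/3, 4).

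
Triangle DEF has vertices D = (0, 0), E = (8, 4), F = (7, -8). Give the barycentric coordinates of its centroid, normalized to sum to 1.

The centroid is the average of the vertices, so each weight is 1/3.

(1/3, 1/3, 1/3)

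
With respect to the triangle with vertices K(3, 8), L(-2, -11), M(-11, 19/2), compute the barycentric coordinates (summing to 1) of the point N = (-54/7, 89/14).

(1/7, 1/7, 5/7)

Signed area of the reference triangle: [KLM] = ½·(3·(-11−(19/2)) + (-2)·(19/2−8) + (-11)·(8−(-11))) = ½·(-123/2 − 3 − 209) = -547/4.
[NLM] = ½·((-54/7)·(-11−(19/2)) + (-2)·(19/2−(89/14)) + (-11)·(89/14−(-11))) = ½·(1107/7 − 44/7 − 2673/14) = -547/28, so the K-coordinate is (-547/28)/(-547/4) = 1/7.
[KNM] = ½·(3·(89/14−(19/2)) + (-54/7)·(19/2−8) + (-11)·(8−(89/14))) = ½·(-66/7 − 81/7 − 253/14) = -547/28, so the L-coordinate is 1/7.
[KLN] = ½·(3·(-11−(89/14)) + (-2)·(89/14−8) + (-54/7)·(8−(-11))) = ½·(-729/14 + 23/7 − 1026/7) = -2735/28, so the M-coordinate is 5/7.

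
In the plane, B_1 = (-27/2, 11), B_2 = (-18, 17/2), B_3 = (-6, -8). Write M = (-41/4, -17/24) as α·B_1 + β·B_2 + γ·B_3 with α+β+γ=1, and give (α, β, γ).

(1/6, 1/4, 7/12)

Signed area of the reference triangle: [B_1B_2B_3] = ½·((-27/2)·(17/2−(-8)) + (-18)·(-8−11) + (-6)·(11−(17/2))) = ½·(-891/4 + 342 − 15) = 417/8.
[MB_2B_3] = ½·((-41/4)·(17/2−(-8)) + (-18)·(-8−(-17/24)) + (-6)·(-17/24−(17/2))) = ½·(-1353/8 + 525/4 + 221/4) = 139/16, so the B_1-coordinate is (139/16)/(417/8) = 1/6.
[B_1MB_3] = ½·((-27/2)·(-17/24−(-8)) + (-41/4)·(-8−11) + (-6)·(11−(-17/24))) = ½·(-1575/16 + 779/4 − 281/4) = 417/32, so the B_2-coordinate is 1/4.
[B_1B_2M] = ½·((-27/2)·(17/2−(-17/24)) + (-18)·(-17/24−11) + (-41/4)·(11−(17/2))) = ½·(-1989/16 + 843/4 − 205/8) = 973/32, so the B_3-coordinate is 7/12.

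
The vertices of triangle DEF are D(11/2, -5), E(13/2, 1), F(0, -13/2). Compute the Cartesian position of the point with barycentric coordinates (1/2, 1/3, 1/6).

(59/12, -13/4)

G = (1/2)·D + (1/3)·E + (1/6)·F.
x-coordinate: (1/2)·(11/2) + (1/3)·(13/2) + (1/6)·0 = 59/12.
y-coordinate: (1/2)·(-5) + (1/3)·1 + (1/6)·(-13/2) = -13/4.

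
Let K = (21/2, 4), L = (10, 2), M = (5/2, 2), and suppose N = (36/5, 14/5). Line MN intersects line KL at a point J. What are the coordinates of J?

(31/3, 10/3)

Barycentric coordinates of N with respect to KLM: (2/5, 1/5, 2/5).
On side KL the M-coordinate is zero; dropping N's M-weight 2/5 and renormalizing the remaining 2/5 : 1/5 gives weights 2/3, 1/3 on K, L.
J = (2/3)·(21/2, 4) + (1/3)·(10, 2) = (31/3, 10/3).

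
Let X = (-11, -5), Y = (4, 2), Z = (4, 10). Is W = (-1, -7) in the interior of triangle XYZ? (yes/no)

no

Barycentric coordinates of W: (1/3, 3/2, -5/6).
The three coordinates are positive, positive, negative; a point is interior exactly when all three are positive.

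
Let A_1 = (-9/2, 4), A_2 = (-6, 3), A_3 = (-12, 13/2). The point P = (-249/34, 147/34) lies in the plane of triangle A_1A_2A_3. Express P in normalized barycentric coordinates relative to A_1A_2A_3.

Signed area of the reference triangle: [A_1A_2A_3] = ½·((-9/2)·(3−(13/2)) + (-6)·(13/2−4) + (-12)·(4−3)) = ½·(63/4 − 15 − 12) = -45/8.
[PA_2A_3] = ½·((-249/34)·(3−(13/2)) + (-6)·(13/2−(147/34)) + (-12)·(147/34−3)) = ½·(1743/68 − 222/17 − 270/17) = -225/136, so the A_1-coordinate is (-225/136)/(-45/8) = 5/17.
[A_1PA_3] = ½·((-9/2)·(147/34−(13/2)) + (-249/34)·(13/2−4) + (-12)·(4−(147/34))) = ½·(333/34 − 1245/68 + 66/17) = -315/136, so the A_2-coordinate is 7/17.
[A_1A_2P] = ½·((-9/2)·(3−(147/34)) + (-6)·(147/34−4) + (-249/34)·(4−3)) = ½·(405/68 − 33/17 − 249/34) = -225/136, so the A_3-coordinate is 5/17.
Check: 5/17 + 7/17 + 5/17 = 1.

(5/17, 7/17, 5/17)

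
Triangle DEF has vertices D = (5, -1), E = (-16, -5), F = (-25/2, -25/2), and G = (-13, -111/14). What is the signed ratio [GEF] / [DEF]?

[DEF] = ½·(5·(-5−(-25/2)) + (-16)·(-25/2−(-1)) + (-25/2)·(-1−(-5))) = ½·(75/2 + 184 − 50) = 343/4.
[GEF] = ½·((-13)·(-5−(-25/2)) + (-16)·(-25/2−(-111/14)) + (-25/2)·(-111/14−(-5))) = ½·(-195/2 + 512/7 + 1025/28) = 49/8, so the ratio is (49/8)/(343/4) = 1/14.

1/14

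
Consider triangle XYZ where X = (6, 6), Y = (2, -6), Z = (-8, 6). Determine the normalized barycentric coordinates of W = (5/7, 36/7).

(4/7, 1/14, 5/14)

Signed area of the reference triangle: [XYZ] = ½·(6·(-6−6) + 2·(6−6) + (-8)·(6−(-6))) = ½·(-72 + 0 − 96) = -84.
[WYZ] = ½·((5/7)·(-6−6) + 2·(6−(36/7)) + (-8)·(36/7−(-6))) = ½·(-60/7 + 12/7 − 624/7) = -48, so the X-coordinate is (-48)/(-84) = 4/7.
[XWZ] = ½·(6·(36/7−6) + (5/7)·(6−6) + (-8)·(6−(36/7))) = ½·(-36/7 + 0 − 48/7) = -6, so the Y-coordinate is 1/14.
[XYW] = ½·(6·(-6−(36/7)) + 2·(36/7−6) + (5/7)·(6−(-6))) = ½·(-468/7 − 12/7 + 60/7) = -30, so the Z-coordinate is 5/14.
Check: 4/7 + 1/14 + 5/14 = 1.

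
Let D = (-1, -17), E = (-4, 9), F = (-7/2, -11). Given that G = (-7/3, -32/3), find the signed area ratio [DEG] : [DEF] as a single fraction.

[DEF] = ½·((-1)·(9−(-11)) + (-4)·(-11−(-17)) + (-7/2)·(-17−9)) = ½·(-20 − 24 + 91) = 47/2.
[DEG] = ½·((-1)·(9−(-32/3)) + (-4)·(-32/3−(-17)) + (-7/3)·(-17−9)) = ½·(-59/3 − 76/3 + 182/3) = 47/6, so the ratio is (47/6)/(47/2) = 1/3.

1/3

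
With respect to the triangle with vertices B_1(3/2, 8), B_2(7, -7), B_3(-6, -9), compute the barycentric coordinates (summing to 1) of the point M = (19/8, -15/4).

(1/4, 1/2, 1/4)

Signed area of the reference triangle: [B_1B_2B_3] = ½·((3/2)·(-7−(-9)) + 7·(-9−8) + (-6)·(8−(-7))) = ½·(3 − 119 − 90) = -103.
[MB_2B_3] = ½·((19/8)·(-7−(-9)) + 7·(-9−(-15/4)) + (-6)·(-15/4−(-7))) = ½·(19/4 − 147/4 − 39/2) = -103/4, so the B_1-coordinate is (-103/4)/(-103) = 1/4.
[B_1MB_3] = ½·((3/2)·(-15/4−(-9)) + (19/8)·(-9−8) + (-6)·(8−(-15/4))) = ½·(63/8 − 323/8 − 141/2) = -103/2, so the B_2-coordinate is 1/2.
[B_1B_2M] = ½·((3/2)·(-7−(-15/4)) + 7·(-15/4−8) + (19/8)·(8−(-7))) = ½·(-39/8 − 329/4 + 285/8) = -103/4, so the B_3-coordinate is 1/4.
Check: 1/4 + 1/2 + 1/4 = 1.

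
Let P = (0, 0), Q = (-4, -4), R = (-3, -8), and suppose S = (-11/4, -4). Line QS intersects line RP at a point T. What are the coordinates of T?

(-3/2, -4)

Barycentric coordinates of S with respect to PQR: (1/4, 1/2, 1/4).
On side RP the Q-coordinate is zero; dropping S's Q-weight 1/2 and renormalizing the remaining 1/4 : 1/4 gives weights 1/2, 1/2 on R, P.
T = (1/2)·(-3, -8) + (1/2)·(0, 0) = (-3/2, -4).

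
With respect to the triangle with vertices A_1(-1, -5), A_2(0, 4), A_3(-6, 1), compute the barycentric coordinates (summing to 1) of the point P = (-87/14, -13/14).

(3/14, -3/14, 1)

Signed area of the reference triangle: [A_1A_2A_3] = ½·((-1)·(4−1) + 0·(1−(-5)) + (-6)·(-5−4)) = ½·(-3 + 0 + 54) = 51/2.
[PA_2A_3] = ½·((-87/14)·(4−1) + 0·(1−(-13/14)) + (-6)·(-13/14−4)) = ½·(-261/14 + 0 + 207/7) = 153/28, so the A_1-coordinate is (153/28)/(51/2) = 3/14.
[A_1PA_3] = ½·((-1)·(-13/14−1) + (-87/14)·(1−(-5)) + (-6)·(-5−(-13/14))) = ½·(27/14 − 261/7 + 171/7) = -153/28, so the A_2-coordinate is -3/14.
[A_1A_2P] = ½·((-1)·(4−(-13/14)) + 0·(-13/14−(-5)) + (-87/14)·(-5−4)) = ½·(-69/14 + 0 + 783/14) = 51/2, so the A_3-coordinate is 1.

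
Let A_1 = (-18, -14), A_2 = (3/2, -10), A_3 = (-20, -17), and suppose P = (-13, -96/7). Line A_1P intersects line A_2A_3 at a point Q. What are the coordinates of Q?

(-37/4, -27/2)

Barycentric coordinates of P with respect to A_1A_2A_3: (3/7, 2/7, 2/7).
On side A_2A_3 the A_1-coordinate is zero; dropping P's A_1-weight 3/7 and renormalizing the remaining 2/7 : 2/7 gives weights 1/2, 1/2 on A_2, A_3.
Q = (1/2)·(3/2, -10) + (1/2)·(-20, -17) = (-37/4, -27/2).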